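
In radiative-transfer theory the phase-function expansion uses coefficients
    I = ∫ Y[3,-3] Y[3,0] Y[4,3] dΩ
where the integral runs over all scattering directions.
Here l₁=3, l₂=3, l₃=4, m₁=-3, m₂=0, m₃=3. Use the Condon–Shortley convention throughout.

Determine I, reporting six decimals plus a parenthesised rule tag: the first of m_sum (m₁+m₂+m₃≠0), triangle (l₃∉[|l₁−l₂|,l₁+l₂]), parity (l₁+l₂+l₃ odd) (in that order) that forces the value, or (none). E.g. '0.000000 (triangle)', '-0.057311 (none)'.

0.203551 (none)

m-sum 0 ✓  L=10 even ✓  0≤4≤6 ✓
Π(2lᵢ+1) = 7×7×9 = 441
triangle coeff Δ(3,3,4) = 1/34650
Σ_t [0,2]: t=0:+1/72 t=1:−1/16 t=2:+1/72 = -5/144
(3j)²=2/77 [(3 3 4; 0 0 0)], sign=-1
Σ_t [2,2]: t=2:+1/288 = 1/288
(3j)²=1/22 [(3 3 4; -3 0 3)], sign=-1
⇒ 4πI² = 63/121
I = (+1)√(63/121/(4π)) = 0.20355073
No selection rule forces the value: the integral is nonzero (none).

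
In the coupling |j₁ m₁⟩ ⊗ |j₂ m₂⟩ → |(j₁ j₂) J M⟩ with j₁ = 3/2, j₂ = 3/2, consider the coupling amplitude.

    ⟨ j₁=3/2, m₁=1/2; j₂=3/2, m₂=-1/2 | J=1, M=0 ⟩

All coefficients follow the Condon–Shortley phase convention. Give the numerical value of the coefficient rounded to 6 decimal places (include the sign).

−√(1/20) = -0.223607

j₁+j₂−J=2  J+j₁−j₂=1  J−j₁+j₂=1  j₁+j₂+J+1=5
(j₁±m₁, j₂±m₂, J±M) = (2,1,1,2,1,1)
P² = 1/5
sum k=0..1:
  [0] +1/2 = 1/2
  [1] −1/1 = -1
S = -1/2
C² = P²·S² = 1/20 ; C = -0.223607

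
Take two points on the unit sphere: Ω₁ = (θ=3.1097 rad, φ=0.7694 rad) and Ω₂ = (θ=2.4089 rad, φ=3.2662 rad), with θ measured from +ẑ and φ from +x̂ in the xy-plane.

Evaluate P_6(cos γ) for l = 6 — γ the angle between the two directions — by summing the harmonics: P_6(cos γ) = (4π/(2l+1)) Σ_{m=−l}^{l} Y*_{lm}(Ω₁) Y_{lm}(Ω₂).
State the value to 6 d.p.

-0.208747

Summing Y*_{l m}(θ₁,φ₁)·Y_{l m}(θ₂,φ₂) over m ∈ [−6, 6]; prefactor 4π/(2·6+1) = 0.966644:
  [-6]  conj(Y_{6,-6})(Ω₁) = (-0.000000, -0.000000) ; Y_{6,-6}(Ω₂) = (0.031722, -0.029413) ; Δ = (-0.000000, -0.000000)
  [-5]  conj(Y_{6,-5})(Ω₁) = (0.000000, 0.000000) ; Y_{6,-5}(Ω₂) = (0.135256, -0.097182) ; Δ = (0.000000, 0.000000)
  [-4]  conj(Y_{6,-4})(Ω₁) = (-0.000004, 0.000000) ; Y_{6,-4}(Ω₂) = (0.318559, -0.173381) ; Δ = (-0.000001, 0.000001)
  [-3]  conj(Y_{6,-3})(Ω₁) = (0.000113, -0.000125) ; Y_{6,-3}(Ω₂) = (0.415307, -0.162911) ; Δ = (0.000027, -0.000070)
  [-2]  conj(Y_{6,-2})(Ω₁) = (0.000169, 0.005280) ; Y_{6,-2}(Ω₂) = (0.159633, -0.040627) ; Δ = (0.000241, 0.000836)
  [-1]  conj(Y_{6,-1})(Ω₁) = (-0.075109, -0.072743) ; Y_{6,-1}(Ω₂) = (-0.305056, 0.038210) ; Δ = (0.025692, 0.019321)
  [+0]  conj(Y_{6,0})(Ω₁) = (1.006273, -0.000000) ; Y_{6,0}(Ω₂) = (-0.266198, 0.000000) ; Δ = (-0.267868, 0.000000)
  [+1]  conj(Y_{6,1})(Ω₁) = (0.075109, -0.072743) ; Y_{6,1}(Ω₂) = (0.305056, 0.038210) ; Δ = (0.025692, -0.019321)
  [+2]  conj(Y_{6,2})(Ω₁) = (0.000169, -0.005280) ; Y_{6,2}(Ω₂) = (0.159633, 0.040627) ; Δ = (0.000241, -0.000836)
  [+3]  conj(Y_{6,3})(Ω₁) = (-0.000113, -0.000125) ; Y_{6,3}(Ω₂) = (-0.415307, -0.162911) ; Δ = (0.000027, 0.000070)
  [+4]  conj(Y_{6,4})(Ω₁) = (-0.000004, -0.000000) ; Y_{6,4}(Ω₂) = (0.318559, 0.173381) ; Δ = (-0.000001, -0.000001)
  [+5]  conj(Y_{6,5})(Ω₁) = (-0.000000, 0.000000) ; Y_{6,5}(Ω₂) = (-0.135256, -0.097182) ; Δ = (0.000000, -0.000000)
  [+6]  conj(Y_{6,6})(Ω₁) = (-0.000000, 0.000000) ; Y_{6,6}(Ω₂) = (0.031722, 0.029413) ; Δ = (-0.000000, 0.000000)
Accumulated sum (-0.215950, -0.000000); after 4π/(2l+1) scaling, (-0.208747, -0.000000) ⇒ P_6 = -0.208747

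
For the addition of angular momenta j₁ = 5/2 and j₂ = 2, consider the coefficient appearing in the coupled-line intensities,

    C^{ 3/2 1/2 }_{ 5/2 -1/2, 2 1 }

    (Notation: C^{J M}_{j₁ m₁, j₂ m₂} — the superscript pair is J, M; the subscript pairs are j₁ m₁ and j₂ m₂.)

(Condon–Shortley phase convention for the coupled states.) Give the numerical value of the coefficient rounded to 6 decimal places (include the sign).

+0.487950  (= +√(5/21))

√[4·3!2!1!/7! · 2!3!3!1!2!1!] = √(48/35)
  +(−1)^2/∏(2,1,1,1,1,0)! = 1/2  (running 1/2)
  +(−1)^3/∏(3,0,0,0,2,1)! = -1/12  (running 5/12)
⟨..|..⟩ = √(48/35)·(5/12) = +0.487950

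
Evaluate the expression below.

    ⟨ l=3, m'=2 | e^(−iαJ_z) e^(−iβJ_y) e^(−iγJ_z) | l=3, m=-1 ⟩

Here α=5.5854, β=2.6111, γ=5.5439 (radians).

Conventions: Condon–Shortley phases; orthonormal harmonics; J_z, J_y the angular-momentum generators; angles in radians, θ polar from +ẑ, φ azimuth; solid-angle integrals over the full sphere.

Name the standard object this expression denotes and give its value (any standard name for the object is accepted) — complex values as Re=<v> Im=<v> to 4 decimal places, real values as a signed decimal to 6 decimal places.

This is a Wigner D-matrix element — the rotation-matrix element ⟨l m'| R(α,β,γ) |l m⟩ in the angular-momentum basis.
First d^3_{2,-1}(β=2.6111), then the phase factors e^{-i(2)α} and e^{-i(-1)γ}:
With c≡cos(β/2)=0.262147 and s≡sin(β/2)=0.965028, N=[120·1·2·24]^{1/2}=75.894664
Admissible k: 0..1 (factorial args all ≥0)
  k=0: (−1)^3·75.8947/(12)·0.2621^3·0.9650^3 = -0.102396
  k=1: (−1)^4·75.8947/(24)·0.2621^1·0.9650^5 = +0.693816
d^3_{2,-1}(2.6111) = -0.102396 +0.693816 = +0.591420
D = (+0.174330+0.984687i)·(+0.591420)·(+0.738950-0.673760i) = +0.468561+0.360871i

Wigner D-matrix element, Re=0.4686 Im=0.3609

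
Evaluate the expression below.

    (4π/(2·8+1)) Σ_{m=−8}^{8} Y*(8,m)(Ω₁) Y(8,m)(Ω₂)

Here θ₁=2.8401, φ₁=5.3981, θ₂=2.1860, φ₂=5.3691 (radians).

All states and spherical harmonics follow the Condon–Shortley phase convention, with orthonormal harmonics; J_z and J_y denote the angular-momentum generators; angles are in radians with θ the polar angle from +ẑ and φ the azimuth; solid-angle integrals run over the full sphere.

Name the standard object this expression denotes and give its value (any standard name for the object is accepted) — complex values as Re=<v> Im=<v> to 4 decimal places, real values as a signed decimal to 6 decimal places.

This sum is the spherical-harmonic addition theorem: it equals the Legendre polynomial P_l(cos γ) of the angle γ between the two directions.
Addition theorem: P_8(cos γ) = (4π/17) Σ_m Y*_{lm}(Ω₁) Y_{lm}(Ω₂), m = −8…8:
  term(m=-8) = +0.000003+0.000001i   from Y*(Ω₁)=+0.000022-0.000022i, Y(Ω₂)=+0.052541+0.087394i
  term(m=-7) = +0.000113+0.000023i   from Y*(Ω₁)=-0.000399-0.000035i, Y(Ω₂)=-0.286334-0.033194i
  term(m=-6) = +0.001438+0.000253i   from Y*(Ω₁)=+0.001842+0.002704i, Y(Ω₂)=+0.311302-0.319678i
  term(m=-5) = +0.006445+0.000941i   from Y*(Ω₁)=+0.005418-0.018359i, Y(Ω₂)=+0.048143+0.336843i
  term(m=-4) = -0.005530-0.000644i   from Y*(Ω₁)=-0.075953+0.032001i, Y(Ω₂)=+0.058799+0.033258i
  term(m=-3) = -0.093328-0.008140i   from Y*(Ω₁)=+0.226238+0.119610i, Y(Ω₂)=-0.337272+0.142333i
  term(m=-2) = -0.066912-0.003885i   from Y*(Ω₁)=-0.104810-0.518711i, Y(Ω₂)=+0.032239-0.122483i
  term(m=-1) = +0.176614+0.005123i   from Y*(Ω₁)=-0.357832+0.437367i, Y(Ω₂)=-0.190890-0.247636i
  term(m=+0) = -0.016542-0.000000i   from Y*(Ω₁)=-0.093477-0.000000i, Y(Ω₂)=+0.176965+0.000000i
  term(m=+1) = +0.176614-0.005123i   from Y*(Ω₁)=+0.357832+0.437367i, Y(Ω₂)=+0.190890-0.247636i
  term(m=+2) = -0.066912+0.003885i   from Y*(Ω₁)=-0.104810+0.518711i, Y(Ω₂)=+0.032239+0.122483i
  term(m=+3) = -0.093328+0.008140i   from Y*(Ω₁)=-0.226238+0.119610i, Y(Ω₂)=+0.337272+0.142333i
  term(m=+4) = -0.005530+0.000644i   from Y*(Ω₁)=-0.075953-0.032001i, Y(Ω₂)=+0.058799-0.033258i
  term(m=+5) = +0.006445-0.000941i   from Y*(Ω₁)=-0.005418-0.018359i, Y(Ω₂)=-0.048143+0.336843i
  term(m=+6) = +0.001438-0.000253i   from Y*(Ω₁)=+0.001842-0.002704i, Y(Ω₂)=+0.311302+0.319678i
  term(m=+7) = +0.000113-0.000023i   from Y*(Ω₁)=+0.000399-0.000035i, Y(Ω₂)=+0.286334-0.033194i
  term(m=+8) = +0.000003-0.000001i   from Y*(Ω₁)=+0.000022+0.000022i, Y(Ω₂)=+0.052541-0.087394i
Total Σ_m = +0.021142+0.000000i. Multiply by 0.739198: +0.015628+0.000000i. P_8(cos γ) = 0.015628

Legendre polynomial (addition theorem), +0.015628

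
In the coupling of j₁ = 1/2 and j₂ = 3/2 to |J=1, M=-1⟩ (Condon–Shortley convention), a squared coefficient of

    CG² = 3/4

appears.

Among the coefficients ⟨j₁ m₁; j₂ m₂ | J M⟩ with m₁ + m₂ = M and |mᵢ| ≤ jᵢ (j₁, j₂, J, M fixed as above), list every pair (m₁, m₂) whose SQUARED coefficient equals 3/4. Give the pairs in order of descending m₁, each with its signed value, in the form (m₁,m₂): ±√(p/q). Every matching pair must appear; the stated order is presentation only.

Admissible pairs with m₁+m₂ = M = -1: (-1/2,-1/2), (1/2,-3/2)
  (m₁,m₂)=(1/2,-3/2): CG² = 3/4, CG = +√(3/4)   ← matches the target
  (m₁,m₂)=(-1/2,-1/2): CG² = 1/4, CG = −√(1/4)
Pairs with CG² = 3/4: (1/2,-3/2): +√(3/4)

(1/2,-3/2): +√(3/4)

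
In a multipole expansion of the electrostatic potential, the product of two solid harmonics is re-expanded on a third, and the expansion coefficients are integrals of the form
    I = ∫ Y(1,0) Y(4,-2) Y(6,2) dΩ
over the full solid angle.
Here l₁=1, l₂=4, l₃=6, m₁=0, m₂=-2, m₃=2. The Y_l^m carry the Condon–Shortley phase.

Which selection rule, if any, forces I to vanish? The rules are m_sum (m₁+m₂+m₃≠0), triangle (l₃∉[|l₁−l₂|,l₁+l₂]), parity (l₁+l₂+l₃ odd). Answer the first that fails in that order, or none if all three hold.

triangle

m₁+m₂+m₃ = 0 − 2 + 2 = 0  ✓
triangle: need |l₁−l₂| ≤ l₃ ≤ l₁+l₂ = [3,5]; l₃=6 is outside  ✗
parity: l₁+l₂+l₃ = 11 is odd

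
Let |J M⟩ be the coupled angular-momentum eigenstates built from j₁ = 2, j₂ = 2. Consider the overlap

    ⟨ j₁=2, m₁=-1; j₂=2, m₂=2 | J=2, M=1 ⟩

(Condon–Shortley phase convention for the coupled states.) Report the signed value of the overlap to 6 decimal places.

+√(3/7) = +0.654654

j₁+j₂−J=2  J+j₁−j₂=2  J−j₁+j₂=2  j₁+j₂+J+1=7
(j₁±m₁, j₂±m₂, J±M) = (1,3,4,0,3,1)
P² = 48/7
sum k=2..2:
  [2] +1/4 = 1/4
S = 1/4
C² = P²·S² = 3/7 ; C = +0.654654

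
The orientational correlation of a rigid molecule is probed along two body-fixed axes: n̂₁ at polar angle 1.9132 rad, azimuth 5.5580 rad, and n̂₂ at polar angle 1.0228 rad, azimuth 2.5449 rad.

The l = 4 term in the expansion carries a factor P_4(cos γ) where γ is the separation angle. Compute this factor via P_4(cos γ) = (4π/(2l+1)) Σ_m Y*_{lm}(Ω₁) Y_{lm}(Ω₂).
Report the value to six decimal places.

Summing Y*_{l m}(θ₁,φ₁)·Y_{l m}(θ₂,φ₂) over m ∈ [−4, 4]; prefactor 4π/(2·4+1) = 1.396263:
  [-4]  conj(Y_{4,-4})(Ω₁) = -0.33833 - 0.08310j ; Y_{4,-4}(Ω₂) = -0.17111 + 0.16095j ; Δ = 0.07127 - 0.04024j
  [-3]  conj(Y_{4,-3})(Ω₁) = 0.19970 + 0.28894j ; Y_{4,-3}(Ω₂) = 0.08822 - 0.39582j ; Δ = 0.13198 - 0.05356j
  [-2]  conj(Y_{4,-2})(Ω₁) = -0.00752 + 0.06214j ; Y_{4,-2}(Ω₂) = 0.08083 + 0.20390j ; Δ = -0.01328 + 0.00349j
  [-1]  conj(Y_{4,-1})(Ω₁) = 0.24756 - 0.21941j ; Y_{4,-1}(Ω₂) = 0.19144 + 0.13004j ; Δ = 0.07592 - 0.00981j
  [+0]  conj(Y_{4,0})(Ω₁) = 0.00665 + 0.00000j ; Y_{4,0}(Ω₂) = -0.27125 + 0.00000j ; Δ = -0.00180 + 0.00000j
  [+1]  conj(Y_{4,1})(Ω₁) = -0.24756 - 0.21941j ; Y_{4,1}(Ω₂) = -0.19144 + 0.13004j ; Δ = 0.07592 + 0.00981j
  [+2]  conj(Y_{4,2})(Ω₁) = -0.00752 - 0.06214j ; Y_{4,2}(Ω₂) = 0.08083 - 0.20390j ; Δ = -0.01328 - 0.00349j
  [+3]  conj(Y_{4,3})(Ω₁) = -0.19970 + 0.28894j ; Y_{4,3}(Ω₂) = -0.08822 - 0.39582j ; Δ = 0.13198 + 0.05356j
  [+4]  conj(Y_{4,4})(Ω₁) = -0.33833 + 0.08310j ; Y_{4,4}(Ω₂) = -0.17111 - 0.16095j ; Δ = 0.07127 + 0.04024j
Σ over m = 0.52999 + 0.00000j; ×(4π/9) → 0.74000 + 0.00000j. Real part: 0.740000

0.740000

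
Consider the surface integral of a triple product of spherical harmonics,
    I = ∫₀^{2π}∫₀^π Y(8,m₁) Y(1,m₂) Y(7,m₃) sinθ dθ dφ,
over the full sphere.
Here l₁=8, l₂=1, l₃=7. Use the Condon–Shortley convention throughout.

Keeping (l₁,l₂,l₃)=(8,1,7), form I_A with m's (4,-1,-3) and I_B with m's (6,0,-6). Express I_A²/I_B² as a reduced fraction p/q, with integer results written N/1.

33/14

Shared (l₁,l₂,l₃)=(8,1,7): N and (l;000)² cancel in I_A²/I_B².
A: Δ = 2!·14!·0!/17! = 1/2040; Racah Σ t=0..0: t=0:+1/174182400 = 1/174182400; ⇒ 3j(8 1 7; 4 -1 -3)² = 11/340, sgn +1
B: Δ = 2!·14!·0!/17! = 1/2040; Racah Σ t=1..1: t=1:−1/6227020800 = -1/6227020800; ⇒ 3j(8 1 7; 6 0 -6)² = 7/510, sgn +1
I_A²/I_B² = (11/340)/(7/510) = 33/14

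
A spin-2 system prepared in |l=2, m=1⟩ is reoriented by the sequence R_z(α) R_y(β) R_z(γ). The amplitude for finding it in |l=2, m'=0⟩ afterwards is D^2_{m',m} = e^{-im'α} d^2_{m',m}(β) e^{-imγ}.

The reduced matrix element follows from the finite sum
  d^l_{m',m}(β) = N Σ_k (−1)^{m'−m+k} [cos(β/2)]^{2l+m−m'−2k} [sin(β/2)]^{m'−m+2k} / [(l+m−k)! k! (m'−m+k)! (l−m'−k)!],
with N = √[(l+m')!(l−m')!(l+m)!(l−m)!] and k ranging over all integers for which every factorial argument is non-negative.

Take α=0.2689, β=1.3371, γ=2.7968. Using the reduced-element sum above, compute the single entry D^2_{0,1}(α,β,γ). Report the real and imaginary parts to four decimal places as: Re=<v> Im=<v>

Re=-0.2597 Im=-0.0933

Split into d^2_{0,1}(β=1.3371) × two z-phases.
Half-angle: c=0.784721, s=0.619849. N=√(2·2·6·1)=4.898979
k∈{1,2} keeps every argument non-negative
  k=1: (−1)^0·4.8990/(2)·0.7847^3·0.6198^1 = +0.733682
  k=2: (−1)^1·4.8990/(2)·0.7847^1·0.6198^3 = -0.457771
d^2_{0,1}(1.3371) = +0.733682 -0.457771 = +0.275911
D = (+1.000000+0.000000i)·(+0.275911)·(-0.941146-0.338002i) = -0.259672-0.093258i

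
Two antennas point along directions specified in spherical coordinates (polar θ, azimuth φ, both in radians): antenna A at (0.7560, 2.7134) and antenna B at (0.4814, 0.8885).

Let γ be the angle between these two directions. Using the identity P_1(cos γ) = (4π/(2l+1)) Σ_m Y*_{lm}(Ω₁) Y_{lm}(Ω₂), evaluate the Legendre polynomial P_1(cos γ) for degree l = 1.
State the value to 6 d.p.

0.565046

Expand P_1 via completeness: Σ_{m} conj(Y_{1,m}) at Ω₁ times Y_{1,m} at Ω₂ —
  m=-1: (-0.215616, 0.098415) × (0.100874, -0.124158) = (-0.009531, 0.036698)  (running Σ = (-0.009531, 0.036698))
  m=0: (0.355500, -0.000000) × (0.433072, 0.000000) = (0.153957, 0.000000)  (running Σ = (0.144426, 0.036698))
  m=1: (0.215616, 0.098415) × (-0.100874, -0.124158) = (-0.009531, -0.036698)  (running Σ = (0.134895, 0.000000))
Accumulated sum (0.134895, 0.000000); after 4π/(2l+1) scaling, (0.565046, 0.000000) ⇒ P_1 = 0.565046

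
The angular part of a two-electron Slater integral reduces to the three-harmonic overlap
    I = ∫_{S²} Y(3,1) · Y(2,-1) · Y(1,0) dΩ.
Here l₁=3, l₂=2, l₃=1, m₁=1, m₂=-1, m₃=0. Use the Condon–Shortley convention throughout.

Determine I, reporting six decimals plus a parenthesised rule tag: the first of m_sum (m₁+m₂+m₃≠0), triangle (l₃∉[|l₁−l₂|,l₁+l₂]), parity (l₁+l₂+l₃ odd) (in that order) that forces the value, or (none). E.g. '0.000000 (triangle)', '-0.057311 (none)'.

m-sum 0 ✓  L=6 even ✓  1≤1≤5 ✓
Π(2lᵢ+1) = 7×5×3 = 105
triangle coeff Δ(3,2,1) = 1/105
Σ_t [2,2]: t=2:+1/4 = 1/4
(3j)²=3/35 [(3 2 1; 0 0 0)], sign=-1
Σ_t [1,1]: t=1:−1/6 = -1/6
(3j)²=8/105 [(3 2 1; 1 -1 0)], sign=+1
⇒ 4πI² = 24/35
I = (-1)√(24/35/(4π)) = -0.23359668
No selection rule forces the value: the integral is nonzero (none).

-0.233597 (none)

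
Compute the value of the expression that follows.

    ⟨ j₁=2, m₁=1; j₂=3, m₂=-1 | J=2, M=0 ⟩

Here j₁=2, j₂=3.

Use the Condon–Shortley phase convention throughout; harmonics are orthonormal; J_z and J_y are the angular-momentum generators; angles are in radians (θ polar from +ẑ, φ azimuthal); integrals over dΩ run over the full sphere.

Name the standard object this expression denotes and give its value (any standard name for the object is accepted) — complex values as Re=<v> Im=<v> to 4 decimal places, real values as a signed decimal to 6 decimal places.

This is a Clebsch–Gordan (vector-coupling) coefficient.
√[5·3!1!3!/8! · 3!1!2!4!2!2!] = √(36/7)
  +(−1)^0/∏(0,3,1,2,0,1)! = 1/12  (running 1/12)
  +(−1)^1/∏(1,2,0,1,1,2)! = -1/4  (running -1/6)
⟨..|..⟩ = √(36/7)·(-1/6) = -0.377964

Clebsch–Gordan coefficient, −√(1/7) ≈ -0.377964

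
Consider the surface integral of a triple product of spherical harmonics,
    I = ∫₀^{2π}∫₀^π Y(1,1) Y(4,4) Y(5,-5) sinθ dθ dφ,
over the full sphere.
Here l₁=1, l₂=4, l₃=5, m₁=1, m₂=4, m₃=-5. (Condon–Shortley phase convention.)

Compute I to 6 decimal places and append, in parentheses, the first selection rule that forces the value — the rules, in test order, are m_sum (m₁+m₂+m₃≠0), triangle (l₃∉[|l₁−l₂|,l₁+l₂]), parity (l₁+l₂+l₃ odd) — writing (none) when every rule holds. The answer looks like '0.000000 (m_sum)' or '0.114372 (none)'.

-0.329416 (none)

Checks pass: Σm=0; 10 even; l₃=5∈[3,5].
(2·1+1)(2·4+1)(2·5+1) = 297
Δ: 0! 2! 8! / 11! → 1/495
sum: t=0:+1/576 = 1/576
3j²(1 4 5; 0 0 0) = Δ·Π!·Σ² = 5/99  (sign -1)
sum: t=0:+1/80640 = 1/80640
3j²(1 4 5; 1 4 -5) = Δ·Π!·Σ² = 1/11  (sign +1)
combine: 4πI² = 297·5/99·1/11 = 15/11
take √, sign -1: I = -0.32941575
No selection rule forces the value: the integral is nonzero (none).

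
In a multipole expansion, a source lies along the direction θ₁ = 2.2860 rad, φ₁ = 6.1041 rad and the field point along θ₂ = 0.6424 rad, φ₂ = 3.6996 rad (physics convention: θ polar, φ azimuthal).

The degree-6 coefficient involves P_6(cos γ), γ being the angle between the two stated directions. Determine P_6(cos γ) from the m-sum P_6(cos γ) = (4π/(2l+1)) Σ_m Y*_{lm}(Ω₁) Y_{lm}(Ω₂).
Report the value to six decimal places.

-0.387252

Expand P_6 via completeness: Σ_{m} conj(Y_{6,m}) at Ω₁ times Y_{6,m} at Ω₂ —
  m=-6: (0.04259 - 0.07866j) × (-0.02187 + 0.00458j) = -0.00057 + 0.00191j  (running Σ = -0.00057 + 0.00191j)
  m=-5: (-0.16826 + 0.21006j) × (0.09710 + 0.03562j) = -0.02382 + 0.01440j  (running Σ = -0.02439 + 0.01632j)
  m=-4: (0.32610 - 0.28390j) × (-0.17083 - 0.21955j) = -0.11804 - 0.02310j  (running Σ = -0.14243 - 0.00678j)
  m=-3: (-0.27325 + 0.16278j) × (0.04682 + 0.45200j) = -0.08637 - 0.11589j  (running Σ = -0.22880 - 0.12266j)
  m=-2: (-0.11091 + 0.04151j) × (0.15521 - 0.31743j) = -0.00404 + 0.04165j  (running Σ = -0.23283 - 0.08102j)
  m=-1: (0.36093 - 0.06534j) × (0.11236 - 0.07013j) = 0.03597 - 0.03265j  (running Σ = -0.19686 - 0.11367j)
  m=0: (0.01724 + 0.00000j) × (-0.39945 + 0.00000j) = -0.00689 + 0.00000j  (running Σ = -0.20375 - 0.11367j)
  m=1: (-0.36093 - 0.06534j) × (-0.11236 - 0.07013j) = 0.03597 + 0.03265j  (running Σ = -0.16778 - 0.08102j)
  m=2: (-0.11091 - 0.04151j) × (0.15521 + 0.31743j) = -0.00404 - 0.04165j  (running Σ = -0.17182 - 0.12266j)
  m=3: (0.27325 + 0.16278j) × (-0.04682 + 0.45200j) = -0.08637 + 0.11589j  (running Σ = -0.25819 - 0.00678j)
  m=4: (0.32610 + 0.28390j) × (-0.17083 + 0.21955j) = -0.11804 + 0.02310j  (running Σ = -0.37622 + 0.01632j)
  m=5: (0.16826 + 0.21006j) × (-0.09710 + 0.03562j) = -0.02382 - 0.01440j  (running Σ = -0.40004 + 0.00191j)
  m=6: (0.04259 + 0.07866j) × (-0.02187 - 0.00458j) = -0.00057 - 0.00191j  (running Σ = -0.40061 - 0.00000j)
Σ over m = -0.40061 - 0.00000j; ×(4π/13) → -0.38725 - 0.00000j. Real part: -0.387252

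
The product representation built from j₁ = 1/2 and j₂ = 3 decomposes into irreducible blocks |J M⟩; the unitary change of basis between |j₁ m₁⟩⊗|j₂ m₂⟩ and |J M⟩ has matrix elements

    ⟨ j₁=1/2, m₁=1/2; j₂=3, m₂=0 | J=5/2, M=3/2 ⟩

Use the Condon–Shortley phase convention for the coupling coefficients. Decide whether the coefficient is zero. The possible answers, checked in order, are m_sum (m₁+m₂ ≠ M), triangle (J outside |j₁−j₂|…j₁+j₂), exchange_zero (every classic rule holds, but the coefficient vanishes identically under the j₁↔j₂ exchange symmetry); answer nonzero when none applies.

m_sum

m-sum: m₁+m₂ = 1/2+0 = 1/2, M = 3/2  ✗ ⇒ coefficient is 0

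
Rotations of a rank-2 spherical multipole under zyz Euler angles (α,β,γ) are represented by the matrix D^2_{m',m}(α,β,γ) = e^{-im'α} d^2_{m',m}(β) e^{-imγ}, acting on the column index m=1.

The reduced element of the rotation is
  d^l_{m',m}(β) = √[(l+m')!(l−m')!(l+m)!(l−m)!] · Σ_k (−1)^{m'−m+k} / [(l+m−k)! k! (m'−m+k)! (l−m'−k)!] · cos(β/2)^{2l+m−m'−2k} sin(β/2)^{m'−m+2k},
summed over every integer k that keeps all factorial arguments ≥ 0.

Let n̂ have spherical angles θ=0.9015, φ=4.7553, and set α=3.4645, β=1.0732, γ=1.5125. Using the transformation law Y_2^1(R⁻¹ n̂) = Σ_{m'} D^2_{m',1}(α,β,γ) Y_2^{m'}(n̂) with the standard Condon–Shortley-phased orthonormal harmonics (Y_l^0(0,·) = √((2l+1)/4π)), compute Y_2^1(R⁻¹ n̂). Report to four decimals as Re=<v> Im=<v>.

Re=-0.2732 Im=-0.1823

Need the full column D^2_{m',1} for m'=−2..2 at α=3.4645, β=1.0732, γ=1.5125.
cos(β/2)=0.859452, sin(β/2)=0.511217
d^2_{-2,1}: single k=3 term ⇒ +0.229650;  D = +0.148666-0.175037i
d^2_{-1,1}: k∈[2..3] ⇒ +0.579128 -0.068300 = +0.510828;  D = -0.190047+0.474159i
d^2_{0,1}: k∈[1..2] ⇒ +0.794960 -0.281263 = +0.513697;  D = +0.029930-0.512824i
d^2_{1,1}: k∈[0..1] ⇒ +0.545615 -0.579128 = -0.033513;  D = -0.008765-0.032347i
d^2_{2,1}: single k=0 term ⇒ -0.649082;  D = +0.359784+0.540243i
Y_2^{m'}(θ=0.9015,φ=4.7553) and Σ D·Y over m':
  (+0.1487-0.1750i)·(-0.2367+0.0204i)  (-0.1900+0.4742i)·(+0.0161+0.3756i)  (+0.0299-0.5128i)·(+0.0488+0.0000i)  (-0.0088-0.0323i)·(-0.0161+0.3756i)  (+0.3598+0.5402i)·(-0.2367-0.0204i)
Y_2^1(R⁻¹ n̂) = -0.273177-0.182285i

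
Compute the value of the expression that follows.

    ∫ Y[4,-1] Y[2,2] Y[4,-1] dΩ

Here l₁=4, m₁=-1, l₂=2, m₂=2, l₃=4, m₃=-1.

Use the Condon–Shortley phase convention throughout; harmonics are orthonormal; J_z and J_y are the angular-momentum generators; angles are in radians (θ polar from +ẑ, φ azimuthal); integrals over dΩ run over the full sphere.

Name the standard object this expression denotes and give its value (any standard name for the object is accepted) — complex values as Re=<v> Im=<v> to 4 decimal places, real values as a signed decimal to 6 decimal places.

This is a Gaunt coefficient — the integral of a triple product of spherical harmonics over the sphere.
Rules hold: Σm=0, L=10 even, 2≤4≤6.
N = 9·5·9 = 405
Δ = 2!·6!·2!/11! = 1/13860
Racah Σ t=0..2: t=0:+1/192 t=1:−1/36 t=2:+1/192 = -5/288
⇒ 3j(4 2 4; 0 0 0)² = 20/693, sgn -1
Racah Σ t=2..2: t=2:+1/144 = 1/144
⇒ 3j(4 2 4; -1 2 -1)² = 10/231, sgn -1
4πI² = N·(3j₀)²·(3jₘ)² = 3000/5929
I = +1·√(0.505988/4π) = 0.20066192

Gaunt coefficient, +0.200662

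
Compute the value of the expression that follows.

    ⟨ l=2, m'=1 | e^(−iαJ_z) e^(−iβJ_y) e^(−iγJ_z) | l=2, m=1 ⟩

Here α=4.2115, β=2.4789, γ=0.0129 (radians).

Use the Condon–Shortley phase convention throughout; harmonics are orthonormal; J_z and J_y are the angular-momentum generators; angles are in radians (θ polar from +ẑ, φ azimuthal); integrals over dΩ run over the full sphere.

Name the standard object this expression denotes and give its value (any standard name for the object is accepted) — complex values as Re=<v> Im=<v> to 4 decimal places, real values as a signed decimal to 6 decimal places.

This is a Wigner D-matrix element — the rotation-matrix element ⟨l m'| R(α,β,γ) |l m⟩ in the angular-momentum basis.
D^2_{1,1}(4.2115,2.4789,0.0129) = e^{-i·1·4.2115}·d^2_{1,1}(2.4789)·e^{-i·1·0.0129}. Compute d first:
Half-angle: c=0.325316, s=0.945605. N=√(6·1·6·1)=6.000000
k: max(0,(1)−(1))=0 … min(2+(1),2−(1))=1
  k=0: (−1)^0·6.0000/(6)·0.3253^4·0.9456^0 = +0.011200
  k=1: (−1)^1·6.0000/(2)·0.3253^2·0.9456^2 = -0.283892
d^2_{1,1}(2.4789) = +0.011200 -0.283892 = -0.272692
D = (-0.480206+0.877156i)·(-0.272692)·(+0.999917-0.012900i) = +0.127852-0.240862i

Wigner D-matrix element, Re=0.1279 Im=-0.2409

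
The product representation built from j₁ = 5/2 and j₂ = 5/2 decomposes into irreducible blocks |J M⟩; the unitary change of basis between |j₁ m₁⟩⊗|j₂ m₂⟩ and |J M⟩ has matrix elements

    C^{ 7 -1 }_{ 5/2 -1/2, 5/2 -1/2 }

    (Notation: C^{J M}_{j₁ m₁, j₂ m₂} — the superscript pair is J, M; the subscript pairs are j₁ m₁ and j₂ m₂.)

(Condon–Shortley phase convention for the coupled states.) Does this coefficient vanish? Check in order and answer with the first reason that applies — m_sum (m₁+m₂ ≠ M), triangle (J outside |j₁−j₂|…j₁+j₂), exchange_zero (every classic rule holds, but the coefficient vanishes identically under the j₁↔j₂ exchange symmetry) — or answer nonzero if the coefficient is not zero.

m-sum: m₁+m₂ = -1/2+(-1/2) = -1, M = -1  ✓
triangle: need |j₁−j₂| ≤ J ≤ j₁+j₂, i.e. J ∈ [0, 5]; J = 7 is outside ✗ ⇒ coefficient is 0

triangle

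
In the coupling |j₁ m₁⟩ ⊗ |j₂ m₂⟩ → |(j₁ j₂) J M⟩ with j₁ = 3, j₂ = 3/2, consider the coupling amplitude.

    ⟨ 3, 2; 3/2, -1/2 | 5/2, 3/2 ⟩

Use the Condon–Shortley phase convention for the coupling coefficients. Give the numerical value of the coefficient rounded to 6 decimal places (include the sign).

√[6·2!4!1!/8! · 5!1!1!2!4!1!] = √(288/7)
  +(−1)^0/∏(0,2,1,1,3,0)! = 1/12  (running 1/12)
  +(−1)^1/∏(1,1,0,0,4,1)! = -1/24  (running 1/24)
⟨..|..⟩ = √(288/7)·(1/24) = +0.267261

+√(1/14) = +0.267261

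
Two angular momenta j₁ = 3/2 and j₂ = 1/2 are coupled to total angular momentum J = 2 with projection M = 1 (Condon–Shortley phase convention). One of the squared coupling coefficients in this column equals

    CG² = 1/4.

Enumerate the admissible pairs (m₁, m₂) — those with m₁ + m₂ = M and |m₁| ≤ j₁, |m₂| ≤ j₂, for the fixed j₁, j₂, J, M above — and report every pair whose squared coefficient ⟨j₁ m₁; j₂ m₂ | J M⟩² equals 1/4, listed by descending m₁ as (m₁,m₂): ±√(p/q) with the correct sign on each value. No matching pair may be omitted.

(3/2,-1/2): +√(1/4)

Admissible pairs with m₁+m₂ = M = 1: (1/2,1/2), (3/2,-1/2)
  (m₁,m₂)=(3/2,-1/2): CG² = 1/4, CG = +√(1/4)   ← matches the target
  (m₁,m₂)=(1/2,1/2): CG² = 3/4, CG = +√(3/4)
Pairs with CG² = 1/4: (3/2,-1/2): +√(1/4)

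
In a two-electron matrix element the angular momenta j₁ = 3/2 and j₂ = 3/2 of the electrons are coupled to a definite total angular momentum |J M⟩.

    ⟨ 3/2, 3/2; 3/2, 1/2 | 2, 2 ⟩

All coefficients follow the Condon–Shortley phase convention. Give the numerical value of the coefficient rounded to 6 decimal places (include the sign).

+√(1/2) = +0.707107

j₁+j₂−J=1  J+j₁−j₂=2  J−j₁+j₂=2  j₁+j₂+J+1=6
(j₁±m₁, j₂±m₂, J±M) = (3,0,2,1,4,0)
P² = 8
sum k=0..0:
  [0] +1/4 = 1/4
S = 1/4
C² = P²·S² = 1/2 ; C = +0.707107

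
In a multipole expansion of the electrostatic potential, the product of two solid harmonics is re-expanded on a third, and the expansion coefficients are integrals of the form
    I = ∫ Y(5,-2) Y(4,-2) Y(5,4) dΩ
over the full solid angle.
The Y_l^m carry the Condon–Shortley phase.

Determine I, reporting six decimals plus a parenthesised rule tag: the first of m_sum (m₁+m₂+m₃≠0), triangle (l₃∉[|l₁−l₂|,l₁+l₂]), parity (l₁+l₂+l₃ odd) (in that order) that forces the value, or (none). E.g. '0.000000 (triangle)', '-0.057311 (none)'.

0.118854 (none)

Rules hold: Σm=0, L=14 even, 1≤5≤9.
N = 11·9·11 = 1089
Δ = 4!·6!·4!/15! = 1/3153150
Racah Σ t=0..4: t=0:+1/69120 t=1:−1/1728 t=2:+1/576 t=3:−1/1728 t=4:+1/69120 = 7/11520
⇒ 3j(5 4 5; 0 0 0)² = 2/143, sgn -1
Racah Σ t=1..2: t=1:−1/25920 t=2:+1/11520 = 1/20736
⇒ 3j(5 4 5; -2 -2 4)² = 5/429, sgn -1
4πI² = N·(3j₀)²·(3jₘ)² = 30/169
I = +1·√(0.177515/4π) = 0.11885360
No selection rule forces the value: the integral is nonzero (none).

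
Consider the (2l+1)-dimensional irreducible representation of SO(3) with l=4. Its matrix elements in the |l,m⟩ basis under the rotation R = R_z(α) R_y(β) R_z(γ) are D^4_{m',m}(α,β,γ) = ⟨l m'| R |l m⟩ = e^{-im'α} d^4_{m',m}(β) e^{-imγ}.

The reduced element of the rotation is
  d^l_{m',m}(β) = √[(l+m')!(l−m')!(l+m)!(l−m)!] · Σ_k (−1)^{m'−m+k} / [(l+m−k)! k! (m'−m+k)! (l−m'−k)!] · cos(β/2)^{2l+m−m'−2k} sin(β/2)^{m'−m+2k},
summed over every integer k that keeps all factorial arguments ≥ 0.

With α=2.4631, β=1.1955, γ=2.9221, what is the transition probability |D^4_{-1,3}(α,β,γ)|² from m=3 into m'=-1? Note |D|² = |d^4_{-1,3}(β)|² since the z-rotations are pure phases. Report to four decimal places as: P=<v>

P=0.2000

D^4_{-1,3}(2.4631,1.1955,2.9221) = e^{-i·-1·2.4631}·d^4_{-1,3}(1.1955)·e^{-i·3·2.9221}. Compute d first:
With c≡cos(β/2)=0.826604 and s≡sin(β/2)=0.562784, N=[6·120·5040·1]^{1/2}=1904.940944
The bounds max(0,m−m')=4 and min(l+m,l−m')=5 give 2 terms
  k=4: (−1)^0·1904.9409/(144)·0.8266^4·0.5628^4 = +0.619550
  k=5: (−1)^1·1904.9409/(240)·0.8266^2·0.5628^6 = -0.172312
d^4_{-1,3}(1.1955) = +0.619550 -0.172312 = +0.447237
|D^4_{-1,3}|² = |d^4_{-1,3}(β)|² = (+0.447237)² = 0.200021 (the z-rotation phases have unit modulus)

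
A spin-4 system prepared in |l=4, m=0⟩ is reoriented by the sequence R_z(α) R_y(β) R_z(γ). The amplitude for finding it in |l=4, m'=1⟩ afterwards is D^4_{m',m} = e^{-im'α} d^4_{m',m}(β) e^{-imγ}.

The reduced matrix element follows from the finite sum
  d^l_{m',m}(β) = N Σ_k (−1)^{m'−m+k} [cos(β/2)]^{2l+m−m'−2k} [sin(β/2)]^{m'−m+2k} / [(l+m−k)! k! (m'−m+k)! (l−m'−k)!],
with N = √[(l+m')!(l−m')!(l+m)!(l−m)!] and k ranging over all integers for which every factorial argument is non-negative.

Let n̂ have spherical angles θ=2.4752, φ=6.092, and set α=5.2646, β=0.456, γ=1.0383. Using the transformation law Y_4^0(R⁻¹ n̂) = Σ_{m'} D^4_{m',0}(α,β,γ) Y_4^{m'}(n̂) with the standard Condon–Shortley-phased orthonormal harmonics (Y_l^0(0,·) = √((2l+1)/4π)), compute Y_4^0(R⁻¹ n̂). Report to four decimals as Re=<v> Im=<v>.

Re=-0.2719 Im=0.0000

Need the full column D^4_{m',0} for m'=−4..4 at α=5.2646, β=0.4560, γ=1.0383.
cos(β/2)=0.974120, sin(β/2)=0.226030
d^4_{-4,0}: single k=4 term ⇒ +0.019664;  D = -0.011712+0.015795i
d^4_{-3,0}: k∈[3..4] ⇒ +0.119846 -0.006453 = +0.113394;  D = -0.112976-0.009721i
d^4_{-2,0}: k∈[2..4] ⇒ +0.414122 -0.059457 +0.001200 = +0.355865;  D = -0.160015-0.317861i
d^4_{-1,0}: k∈[1..4] ⇒ +0.841335 -0.271785 +0.014633 -0.000131 = +0.584051;  D = +0.306376-0.497242i
d^4_{0,0}: k∈[0..4] ⇒ +0.810776 -0.698437 +0.084609 -0.002025 +0.000007 = +0.194931;  D = +0.194931+0.000000i
d^4_{1,0}: k∈[0..3] ⇒ -0.841335 +0.271785 -0.014633 +0.000131 = -0.584051;  D = -0.306376-0.497242i
d^4_{2,0}: k∈[0..2] ⇒ +0.414122 -0.059457 +0.001200 = +0.355865;  D = -0.160015+0.317861i
d^4_{3,0}: k∈[0..1] ⇒ -0.119846 +0.006453 = -0.113394;  D = +0.112976-0.009721i
d^4_{4,0}: single k=0 term ⇒ +0.019664;  D = -0.011712-0.015795i
Y_4^{m'}(θ=2.4752,φ=6.092) and Σ D·Y over m':
  (-0.0117+0.0158i)·(+0.0466+0.0447i)  (-0.1130-0.0097i)·(-0.1952-0.1261i)  (-0.1600-0.3179i)·(+0.3944+0.1586i)  (+0.3064-0.4972i)·(-0.2991-0.0579i)  (+0.1949+0.0000i)·(-0.2300+0.0000i)  (-0.3064-0.4972i)·(+0.2991-0.0579i)  (-0.1600+0.3179i)·(+0.3944-0.1586i)  (+0.1130-0.0097i)·(+0.1952-0.1261i)  (-0.0117-0.0158i)·(+0.0466-0.0447i)
Y_4^0(R⁻¹ n̂) = -0.271894+0.000000i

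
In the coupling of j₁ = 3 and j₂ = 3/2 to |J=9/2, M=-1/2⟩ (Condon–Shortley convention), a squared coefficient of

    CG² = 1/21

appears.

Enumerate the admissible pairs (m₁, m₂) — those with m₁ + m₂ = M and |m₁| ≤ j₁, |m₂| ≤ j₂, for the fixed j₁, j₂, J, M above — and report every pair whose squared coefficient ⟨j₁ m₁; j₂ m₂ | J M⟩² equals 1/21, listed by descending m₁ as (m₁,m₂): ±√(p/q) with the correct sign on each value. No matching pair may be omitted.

(-2,3/2): +√(1/21)

Admissible pairs with m₁+m₂ = M = -1/2: (-2,3/2), (-1,1/2), (0,-1/2), (1,-3/2)
  (m₁,m₂)=(1,-3/2): CG² = 5/42, CG = +√(5/42)
  (m₁,m₂)=(0,-1/2): CG² = 10/21, CG = +√(10/21)
  (m₁,m₂)=(-1,1/2): CG² = 5/14, CG = +√(5/14)
  (m₁,m₂)=(-2,3/2): CG² = 1/21, CG = +√(1/21)   ← matches the target
Pairs with CG² = 1/21: (-2,3/2): +√(1/21)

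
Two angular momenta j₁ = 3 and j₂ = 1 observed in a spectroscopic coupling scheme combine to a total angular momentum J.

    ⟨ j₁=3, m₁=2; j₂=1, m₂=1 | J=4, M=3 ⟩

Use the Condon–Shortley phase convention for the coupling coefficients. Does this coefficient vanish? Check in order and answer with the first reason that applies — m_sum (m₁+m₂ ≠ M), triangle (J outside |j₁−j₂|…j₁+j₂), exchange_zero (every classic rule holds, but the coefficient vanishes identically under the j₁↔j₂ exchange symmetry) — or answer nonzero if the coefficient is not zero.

nonzero

m-sum: m₁+m₂ = 2+1 = 3, M = 3  ✓
triangle: |j₁−j₂| = 2 ≤ J = 4 ≤ j₁+j₂ = 4  ✓
exchange: j₁≠j₂ or m₁≠m₂ — the exchange symmetry imposes no constraint here
value check: CG = +√(3/4) = +0.866025 ≠ 0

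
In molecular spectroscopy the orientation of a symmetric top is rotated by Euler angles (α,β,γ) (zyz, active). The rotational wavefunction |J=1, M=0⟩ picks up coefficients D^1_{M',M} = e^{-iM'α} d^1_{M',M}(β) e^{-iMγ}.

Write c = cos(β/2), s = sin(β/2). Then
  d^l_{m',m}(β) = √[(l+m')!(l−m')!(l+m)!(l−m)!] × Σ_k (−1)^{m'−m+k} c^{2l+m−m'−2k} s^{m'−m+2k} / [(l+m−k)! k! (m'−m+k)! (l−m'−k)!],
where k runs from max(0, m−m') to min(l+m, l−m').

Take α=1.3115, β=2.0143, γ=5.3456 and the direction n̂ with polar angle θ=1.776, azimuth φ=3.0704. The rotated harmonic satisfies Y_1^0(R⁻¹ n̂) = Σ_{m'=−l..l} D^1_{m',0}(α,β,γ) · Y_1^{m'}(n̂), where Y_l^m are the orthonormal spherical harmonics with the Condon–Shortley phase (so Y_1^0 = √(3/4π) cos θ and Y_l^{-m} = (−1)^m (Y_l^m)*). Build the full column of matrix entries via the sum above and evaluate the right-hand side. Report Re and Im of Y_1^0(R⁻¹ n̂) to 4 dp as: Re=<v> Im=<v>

Need the full column D^1_{m',0} for m'=−1..1 at α=1.3115, β=2.0143, γ=5.3456.
cos(β/2)=0.534272, sin(β/2)=0.845313
d^1_{-1,0}: single k=1 term ⇒ +0.638697;  D = +0.163762+0.617346i
d^1_{0,0}: k∈[0..1] ⇒ +0.285447 -0.714553 = -0.429107;  D = -0.429107+0.000000i
d^1_{1,0}: single k=0 term ⇒ -0.638697;  D = -0.163762+0.617346i
Y_1^{m'}(θ=1.776,φ=3.0704) and Σ D·Y over m':
  (+0.1638+0.6173i)·(-0.3374-0.0241i)  (-0.4291+0.0000i)·(-0.0996+0.0000i)  (-0.1638+0.6173i)·(+0.3374-0.0241i)
Y_1^0(R⁻¹ n̂) = -0.038074+0.000000i

Re=-0.0381 Im=0.0000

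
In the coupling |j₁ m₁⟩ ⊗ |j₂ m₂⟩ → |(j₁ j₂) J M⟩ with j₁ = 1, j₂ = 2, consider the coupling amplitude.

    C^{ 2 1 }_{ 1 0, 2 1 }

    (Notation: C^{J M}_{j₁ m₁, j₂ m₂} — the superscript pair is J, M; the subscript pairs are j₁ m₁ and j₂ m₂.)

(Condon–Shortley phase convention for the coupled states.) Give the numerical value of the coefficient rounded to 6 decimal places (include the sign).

j₁+j₂−J=1  J+j₁−j₂=1  J−j₁+j₂=3  j₁+j₂+J+1=6
(j₁±m₁, j₂±m₂, J±M) = (1,1,3,1,3,1)
P² = 3/2
sum k=0..1:
  [0] +1/6 = 1/6
  [1] −1/2 = -1/2
S = -1/3
C² = P²·S² = 1/6 ; C = -0.408248

-0.408248  (= −√(1/6))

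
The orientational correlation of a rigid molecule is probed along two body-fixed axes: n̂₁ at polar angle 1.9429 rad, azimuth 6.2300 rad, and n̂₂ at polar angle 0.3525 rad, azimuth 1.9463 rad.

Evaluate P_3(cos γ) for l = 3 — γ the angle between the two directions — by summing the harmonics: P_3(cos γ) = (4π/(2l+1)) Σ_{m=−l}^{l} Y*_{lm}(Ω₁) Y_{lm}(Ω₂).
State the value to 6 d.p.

0.444587

Expand P_3 via completeness: Σ_{m} conj(Y_{3,m}) at Ω₁ times Y_{3,m} at Ω₂ —
  [-3]  conj(Y_{3,-3})(Ω₁) = 0.33301 - 0.05359j ; Y_{3,-3}(Ω₂) = 0.01550 + 0.00738j ; Δ = 0.00556 + 0.00163j
  [-2]  conj(Y_{3,-2})(Ω₁) = -0.32063 + 0.03423j ; Y_{3,-2}(Ω₂) = -0.08357 + 0.07801j ; Δ = 0.02412 - 0.02787j
  [-1]  conj(Y_{3,-1})(Ω₁) = -0.10193 + 0.00543j ; Y_{3,-1}(Ω₂) = -0.13929 - 0.35335j ; Δ = 0.01612 + 0.03526j
  [+0]  conj(Y_{3,0})(Ω₁) = 0.31736 + 0.00000j ; Y_{3,0}(Ω₂) = 0.49173 + 0.00000j ; Δ = 0.15606 + 0.00000j
  [+1]  conj(Y_{3,1})(Ω₁) = 0.10193 + 0.00543j ; Y_{3,1}(Ω₂) = 0.13929 - 0.35335j ; Δ = 0.01612 - 0.03526j
  [+2]  conj(Y_{3,2})(Ω₁) = -0.32063 - 0.03423j ; Y_{3,2}(Ω₂) = -0.08357 - 0.07801j ; Δ = 0.02412 + 0.02787j
  [+3]  conj(Y_{3,3})(Ω₁) = -0.33301 - 0.05359j ; Y_{3,3}(Ω₂) = -0.01550 + 0.00738j ; Δ = 0.00556 - 0.00163j
Σ over m = 0.24765 - 0.00000j; ×(4π/7) → 0.44459 - 0.00000j. Real part: 0.444587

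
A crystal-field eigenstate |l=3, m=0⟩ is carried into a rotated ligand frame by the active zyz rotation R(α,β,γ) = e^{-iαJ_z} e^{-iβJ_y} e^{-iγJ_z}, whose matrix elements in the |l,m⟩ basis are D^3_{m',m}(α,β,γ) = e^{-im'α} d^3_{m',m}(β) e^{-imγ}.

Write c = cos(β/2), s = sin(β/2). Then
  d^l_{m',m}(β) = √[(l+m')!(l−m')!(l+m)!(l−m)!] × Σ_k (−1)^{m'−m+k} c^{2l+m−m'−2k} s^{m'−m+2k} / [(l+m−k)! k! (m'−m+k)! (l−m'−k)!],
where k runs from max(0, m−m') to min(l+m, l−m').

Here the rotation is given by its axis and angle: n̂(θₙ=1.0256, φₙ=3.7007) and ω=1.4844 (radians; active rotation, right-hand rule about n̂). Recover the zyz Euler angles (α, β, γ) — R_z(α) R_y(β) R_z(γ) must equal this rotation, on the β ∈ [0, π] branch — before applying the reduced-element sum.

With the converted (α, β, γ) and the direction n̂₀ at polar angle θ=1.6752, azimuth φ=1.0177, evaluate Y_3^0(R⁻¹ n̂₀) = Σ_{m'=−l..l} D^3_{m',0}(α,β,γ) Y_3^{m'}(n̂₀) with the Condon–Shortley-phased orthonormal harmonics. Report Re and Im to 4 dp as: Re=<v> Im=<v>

Re=0.0233 Im=0.0000

Axis–angle → zyz. n̂ = (sinθₙcosφₙ, sinθₙsinφₙ, cosθₙ) = (-0.724830, -0.453531, +0.518586), ω = 1.4844.
R = I cosω + sinω [n̂]ₓ + (1−cosω) n̂n̂ᵀ gives
  R = [+0.566333, -0.216285, -0.795291; +0.817018, +0.274230, +0.507226; +0.108388, -0.937026, +0.332014]
β = atan2(√(R₁₃²+R₂₃²), R₃₃) = 1.232358; α = atan2(R₂₃, R₁₃) mod 2π = 2.573851; γ = atan2(R₃₂, −R₃₁) mod 2π = 4.597229
Need the full column D^3_{m',0} for m'=−3..3 at α=2.5739, β=1.2324, γ=4.5972.
cos(β/2)=0.816093, sin(β/2)=0.577921
d^3_{-3,0}: single k=3 term ⇒ +0.469179;  D = +0.061951+0.465071i
d^3_{-2,0}: k∈[2..3] ⇒ +0.811438 -0.406924 = +0.404514;  D = +0.170581-0.366788i
d^3_{-1,0}: k∈[1..3] ⇒ +0.724697 -1.090275 +0.182252 = -0.183325;  D = +0.154565-0.098579i
d^3_{0,0}: k∈[0..3] ⇒ +0.295418 -1.333329 +0.668645 -0.037257 = -0.406524;  D = -0.406524+0.000000i
d^3_{1,0}: k∈[0..2] ⇒ -0.724697 +1.090275 -0.182252 = +0.183325;  D = -0.154565-0.098579i
d^3_{2,0}: k∈[0..1] ⇒ +0.811438 -0.406924 = +0.404514;  D = +0.170581+0.366788i
d^3_{3,0}: single k=0 term ⇒ -0.469179;  D = -0.061951+0.465071i
Y_3^{m'}(θ=1.6752,φ=1.0177) and Σ D·Y over m':
  (+0.0620+0.4651i)·(-0.4088-0.0363i)  (+0.1706-0.3668i)·(+0.0472+0.0942i)  (+0.1546-0.0986i)·(-0.1597+0.2586i)  (-0.4065+0.0000i)·(+0.1146+0.0000i)  (-0.1546-0.0986i)·(+0.1597+0.2586i)  (+0.1706+0.3668i)·(+0.0472-0.0942i)  (-0.0620+0.4651i)·(+0.4088-0.0363i)
Y_3^0(R⁻¹ n̂) = +0.023338+0.000000i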